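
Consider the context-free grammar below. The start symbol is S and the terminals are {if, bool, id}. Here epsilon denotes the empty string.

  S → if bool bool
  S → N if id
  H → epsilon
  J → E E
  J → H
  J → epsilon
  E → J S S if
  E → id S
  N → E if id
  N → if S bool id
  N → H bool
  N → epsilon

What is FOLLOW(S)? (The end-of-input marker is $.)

{$, bool, id, if}

FIRST(H) = {epsilon}
FIRST(S) = {bool, id, if}  (via N if id)
FIRST(J) = {epsilon, bool, id, if}  (via E E, H)
FIRST(E) = {bool, id, if}  (via J S S if)
FIRST(N) = {epsilon, bool, id, if}  (via E if id, H bool)
FOLLOW(S) includes $ since S is the start symbol.
FOLLOW(J): in E→J S S if, J is followed by S S if with FIRST {bool, id, if}. Thus FOLLOW(J) = {bool, id, if}.
FOLLOW(H): in J→H, the suffix after H is empty, so FOLLOW(H) ⊇ FOLLOW(J) = {bool, id, if}; in N→H bool, H is followed by bool with FIRST {bool}. Thus FOLLOW(H) = {bool, id, if}.
FOLLOW(E): in J→E E (occurrence 1), E is followed by E with FIRST {bool, id, if}; in J→E E (occurrence 2), the suffix after E is empty, so FOLLOW(E) ⊇ FOLLOW(J) = {bool, id, if}; in N→E if id, E is followed by if id with FIRST {if}. Thus FOLLOW(E) = {bool, id, if}.
FOLLOW(S): in E→J S S if (occurrence 1), S is followed by S if with FIRST {bool, id, if}; in E→J S S if (occurrence 2), S is followed by if with FIRST {if}; in E→id S, the suffix after S is empty, so FOLLOW(S) ⊇ FOLLOW(E) = {bool, id, if}; in N→if S bool id, S is followed by bool id with FIRST {bool}. Thus FOLLOW(S) = {$, bool, id, if}.
FOLLOW(N): in S→N if id, N is followed by if id with FIRST {if}. Thus FOLLOW(N) = {if}.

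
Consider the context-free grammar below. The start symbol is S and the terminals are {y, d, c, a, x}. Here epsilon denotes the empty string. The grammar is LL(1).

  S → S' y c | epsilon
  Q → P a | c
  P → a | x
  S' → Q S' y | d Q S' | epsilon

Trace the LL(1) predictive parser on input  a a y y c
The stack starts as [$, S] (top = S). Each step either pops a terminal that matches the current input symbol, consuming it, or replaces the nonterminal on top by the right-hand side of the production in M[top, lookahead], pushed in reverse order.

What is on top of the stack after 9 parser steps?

     Stack           Input        Action
  1  $ S             a a y y c $  expand S → S' y c
  2  $ c y S'        a a y y c $  expand S' → Q S' y
  3  $ c y y S' Q    a a y y c $  expand Q → P a
  4  $ c y y S' a P  a a y y c $  expand P → a
  5  $ c y y S' a a  a a y y c $  match a
  6  $ c y y S' a    a y y c $    match a
  7  $ c y y S'      y y c $      expand S' → epsilon
  8  $ c y y         y y c $      match y
  9  $ c y           y c $        match y
Stack after step 9: $ c (top = c).

c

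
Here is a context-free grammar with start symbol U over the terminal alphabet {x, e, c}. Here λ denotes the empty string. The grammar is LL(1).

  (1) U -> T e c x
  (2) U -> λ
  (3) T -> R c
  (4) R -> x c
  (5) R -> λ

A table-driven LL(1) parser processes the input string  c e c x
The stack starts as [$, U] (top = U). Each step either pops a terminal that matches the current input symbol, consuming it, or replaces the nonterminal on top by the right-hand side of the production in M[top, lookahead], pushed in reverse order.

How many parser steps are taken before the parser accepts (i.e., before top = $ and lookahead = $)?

     Stack        Input      Action
  1  $ U          c e c x $  expand U -> T e c x
  2  $ x c e T    c e c x $  expand T -> R c
  3  $ x c e c R  c e c x $  expand R -> λ
  4  $ x c e c    c e c x $  match c
  5  $ x c e      e c x $    match e
  6  $ x c        c x $      match c
  7  $ x          x $        match x
Accept reached after 7 steps.

7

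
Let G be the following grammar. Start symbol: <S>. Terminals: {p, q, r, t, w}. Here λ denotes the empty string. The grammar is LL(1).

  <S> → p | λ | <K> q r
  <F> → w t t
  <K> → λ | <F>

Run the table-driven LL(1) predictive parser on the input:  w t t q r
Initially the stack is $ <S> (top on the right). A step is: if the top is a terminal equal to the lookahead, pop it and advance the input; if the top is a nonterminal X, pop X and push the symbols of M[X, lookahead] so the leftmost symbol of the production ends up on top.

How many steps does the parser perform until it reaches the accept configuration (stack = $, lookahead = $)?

8

     Stack        Input        Action
  1  $ <S>        w t t q r $  expand <S> → <K> q r
  2  $ r q <K>    w t t q r $  expand <K> → <F>
  3  $ r q <F>    w t t q r $  expand <F> → w t t
  4  $ r q t t w  w t t q r $  match w
  5  $ r q t t    t t q r $    match t
  6  $ r q t      t q r $      match t
  7  $ r q        q r $        match q
  8  $ r          r $          match r
Accept reached after 8 steps.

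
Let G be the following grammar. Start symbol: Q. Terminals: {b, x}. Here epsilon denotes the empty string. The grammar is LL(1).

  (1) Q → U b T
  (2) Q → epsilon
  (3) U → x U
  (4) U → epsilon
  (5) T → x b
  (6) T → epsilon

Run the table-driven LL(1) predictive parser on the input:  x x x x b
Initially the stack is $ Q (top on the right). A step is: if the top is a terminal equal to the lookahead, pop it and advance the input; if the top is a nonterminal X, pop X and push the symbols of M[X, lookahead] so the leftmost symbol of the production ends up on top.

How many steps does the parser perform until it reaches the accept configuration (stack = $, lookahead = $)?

      Stack      Input        Action
   1  $ Q        x x x x b $  expand Q → U b T
   2  $ T b U    x x x x b $  expand U → x U
   3  $ T b U x  x x x x b $  match x
   4  $ T b U    x x x b $    expand U → x U
   5  $ T b U x  x x x b $    match x
   6  $ T b U    x x b $      expand U → x U
   7  $ T b U x  x x b $      match x
   8  $ T b U    x b $        expand U → x U
   9  $ T b U x  x b $        match x
  10  $ T b U    b $          expand U → epsilon
  11  $ T b      b $          match b
  12  $ T        $            expand T → epsilon
Accept reached after 12 steps.

12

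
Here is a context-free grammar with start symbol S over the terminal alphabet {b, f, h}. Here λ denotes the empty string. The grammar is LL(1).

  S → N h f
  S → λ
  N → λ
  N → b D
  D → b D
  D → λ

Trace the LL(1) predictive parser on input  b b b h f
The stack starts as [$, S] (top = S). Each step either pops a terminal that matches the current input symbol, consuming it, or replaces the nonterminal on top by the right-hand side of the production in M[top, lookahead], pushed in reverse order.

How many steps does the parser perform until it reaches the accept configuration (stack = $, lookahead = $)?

10

step 1: stack=$ S  input=b b b h f $  — expand S → N h f
step 2: stack=$ f h N  input=b b b h f $  — expand N → b D
step 3: stack=$ f h D b  input=b b b h f $  — match b
step 4: stack=$ f h D  input=b b h f $  — expand D → b D
step 5: stack=$ f h D b  input=b b h f $  — match b
step 6: stack=$ f h D  input=b h f $  — expand D → b D
step 7: stack=$ f h D b  input=b h f $  — match b
step 8: stack=$ f h D  input=h f $  — expand D → λ
step 9: stack=$ f h  input=h f $  — match h
step 10: stack=$ f  input=f $  — match f
Accept reached after 10 steps.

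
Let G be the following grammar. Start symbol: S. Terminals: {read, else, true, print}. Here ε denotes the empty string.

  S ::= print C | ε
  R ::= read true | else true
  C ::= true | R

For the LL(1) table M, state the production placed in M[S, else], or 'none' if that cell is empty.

none

FIRST(S) = {ε, print}
FIRST(R) = {else, read}
FIRST(C) = {else, read, true}  (via R)
FOLLOW(S) includes $ since S is the start symbol.
FOLLOW(S): S appears on no right-hand side. Thus FOLLOW(S) = {$}.
For S ::= print C: FIRST(print C) = {print}, so it goes in M[S, t] for t ∈ {print}.
For S ::= ε: FIRST(ε) = {ε}, so it goes in M[S, t] for t ∈ {}; since ε ∈ FIRST, also for every t ∈ FOLLOW(S) = {$}.
None of these place a production in M[S, else].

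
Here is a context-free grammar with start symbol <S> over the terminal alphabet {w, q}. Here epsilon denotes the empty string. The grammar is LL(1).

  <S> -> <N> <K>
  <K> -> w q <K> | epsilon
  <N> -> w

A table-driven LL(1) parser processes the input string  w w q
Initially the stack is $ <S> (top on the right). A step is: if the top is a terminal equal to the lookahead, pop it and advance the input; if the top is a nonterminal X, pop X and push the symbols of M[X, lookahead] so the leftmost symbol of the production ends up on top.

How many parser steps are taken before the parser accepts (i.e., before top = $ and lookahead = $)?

     Stack      Input    Action
  1  $ <S>      w w q $  expand <S> -> <N> <K>
  2  $ <K> <N>  w w q $  expand <N> -> w
  3  $ <K> w    w w q $  match w
  4  $ <K>      w q $    expand <K> -> w q <K>
  5  $ <K> q w  w q $    match w
  6  $ <K> q    q $      match q
  7  $ <K>      $        expand <K> -> epsilon
Accept reached after 7 steps.

7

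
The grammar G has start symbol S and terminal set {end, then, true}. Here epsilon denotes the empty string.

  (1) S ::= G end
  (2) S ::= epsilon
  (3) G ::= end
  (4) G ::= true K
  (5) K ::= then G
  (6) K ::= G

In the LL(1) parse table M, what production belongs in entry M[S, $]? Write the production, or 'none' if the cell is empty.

S ::= epsilon

FIRST(G): from G::=end we get {end}; from G::=true K we get {true}. So FIRST(G) = {end, true}.
FIRST(S): from S::=G end we get {end, true}; from S::=epsilon we get {epsilon}. So FIRST(S) = {epsilon, end, true}.
FIRST(K): from K::=then G we get {then}; from K::=G we get {end, true}. So FIRST(K) = {end, then, true}.
FOLLOW(S) includes $ since S is the start symbol.
FOLLOW(S): S appears on no right-hand side. Thus FOLLOW(S) = {$}.
For S ::= G end: FIRST(G end) = {end, true}, so it goes in M[S, t] for t ∈ {end, true}.
For S ::= epsilon: FIRST(epsilon) = {epsilon}, so it goes in M[S, t] for t ∈ {}; since epsilon ∈ FIRST, also for every t ∈ FOLLOW(S) = {$}.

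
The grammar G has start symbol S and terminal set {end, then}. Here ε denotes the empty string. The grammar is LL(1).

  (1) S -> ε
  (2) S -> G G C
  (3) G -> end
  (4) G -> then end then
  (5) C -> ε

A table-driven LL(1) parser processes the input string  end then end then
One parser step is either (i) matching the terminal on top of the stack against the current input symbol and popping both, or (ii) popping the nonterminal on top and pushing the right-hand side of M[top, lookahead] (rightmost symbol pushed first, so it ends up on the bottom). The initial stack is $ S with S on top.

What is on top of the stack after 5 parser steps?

     Stack              Input                Action
  1  $ S                end then end then $  expand S -> G G C
  2  $ C G G            end then end then $  expand G -> end
  3  $ C G end          end then end then $  match end
  4  $ C G              then end then $      expand G -> then end then
  5  $ C then end then  then end then $      match then
Stack after step 5: $ C then end (top = end).

end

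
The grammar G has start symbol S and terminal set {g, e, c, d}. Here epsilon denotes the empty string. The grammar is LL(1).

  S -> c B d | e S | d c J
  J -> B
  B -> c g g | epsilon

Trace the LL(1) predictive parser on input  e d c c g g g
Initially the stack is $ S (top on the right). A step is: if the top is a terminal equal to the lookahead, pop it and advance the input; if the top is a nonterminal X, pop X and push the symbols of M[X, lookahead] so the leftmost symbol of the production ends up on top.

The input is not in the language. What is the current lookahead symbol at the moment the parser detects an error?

      Stack    Input            Action
   1  $ S      e d c c g g g $  expand S -> e S
   2  $ S e    e d c c g g g $  match e
   3  $ S      d c c g g g $    expand S -> d c J
   4  $ J c d  d c c g g g $    match d
   5  $ J c    c c g g g $      match c
   6  $ J      c g g g $        expand J -> B
   7  $ B      c g g g $        expand B -> c g g
   8  $ g g c  c g g g $        match c
   9  $ g g    g g g $          match g
  10  $ g      g g $            match g
  11  $        g $              error: stack empty but input remains

g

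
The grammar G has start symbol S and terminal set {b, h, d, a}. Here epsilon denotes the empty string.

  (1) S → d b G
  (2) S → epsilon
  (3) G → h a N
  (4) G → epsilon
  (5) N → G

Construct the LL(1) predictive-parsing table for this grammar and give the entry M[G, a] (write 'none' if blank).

none

FIRST(S): from S→d b G we get {d}; from S→epsilon we get {epsilon}. So FIRST(S) = {epsilon, d}.
FIRST(G): from G→h a N we get {h}; from G→epsilon we get {epsilon}. So FIRST(G) = {epsilon, h}.
FIRST(N): from N→G we get {epsilon, h}. So FIRST(N) = {epsilon, h}.
FOLLOW(S) includes $ since S is the start symbol.
FOLLOW(S): S appears on no right-hand side. Thus FOLLOW(S) = {$}.
FOLLOW(G): in S→d b G, the suffix after G is empty, so FOLLOW(G) ⊇ FOLLOW(S) = {$}; in N→G, the suffix after G is empty, so FOLLOW(G) ⊇ FOLLOW(N) = {$}. Thus FOLLOW(G) = {$}.
FOLLOW(N): in G→h a N, the suffix after N is empty, so FOLLOW(N) ⊇ FOLLOW(G) = {$}. Thus FOLLOW(N) = {$}.
For G → h a N: FIRST(h a N) = {h}, so it goes in M[G, t] for t ∈ {h}.
For G → epsilon: FIRST(epsilon) = {epsilon}, so it goes in M[G, t] for t ∈ {}; since epsilon ∈ FIRST, also for every t ∈ FOLLOW(G) = {$}.
None of these place a production in M[G, a].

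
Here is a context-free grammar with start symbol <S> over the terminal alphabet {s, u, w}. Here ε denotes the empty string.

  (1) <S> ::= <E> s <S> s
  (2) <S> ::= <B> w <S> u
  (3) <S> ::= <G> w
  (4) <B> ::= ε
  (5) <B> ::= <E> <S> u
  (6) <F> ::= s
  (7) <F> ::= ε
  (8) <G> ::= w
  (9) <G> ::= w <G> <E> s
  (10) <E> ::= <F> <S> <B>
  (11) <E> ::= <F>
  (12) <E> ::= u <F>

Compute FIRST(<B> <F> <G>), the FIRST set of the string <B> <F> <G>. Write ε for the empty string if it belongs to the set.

{s, u, w}

FIRST(<F>): from <F>::=s we get {s}; from <F>::=ε we get {ε}. So FIRST(<F>) = {ε, s}.
FIRST(<G>): from <G>::=w we get {w}; from <G>::=w <G> <E> s we get {w}. So FIRST(<G>) = {w}.
FIRST(<S>): from <S>::=<E> s <S> s we get {s, u, w}; from <S>::=<B> w <S> u we get {s, u, w}; from <S>::=<G> w we get {w}. So FIRST(<S>) = {s, u, w}.
FIRST(<E>): from <E>::=<F> <S> <B> we get {s, u, w}; from <E>::=<F> we get {ε, s}; from <E>::=u <F> we get {u}. So FIRST(<E>) = {ε, s, u, w}.
FIRST(<B>): from <B>::=ε we get {ε}; from <B>::=<E> <S> u we get {s, u, w}. So FIRST(<B>) = {ε, s, u, w}.
FIRST(<B> <F> <G>): take FIRST of each symbol in turn, carrying on past any symbol whose FIRST contains ε; result {s, u, w}.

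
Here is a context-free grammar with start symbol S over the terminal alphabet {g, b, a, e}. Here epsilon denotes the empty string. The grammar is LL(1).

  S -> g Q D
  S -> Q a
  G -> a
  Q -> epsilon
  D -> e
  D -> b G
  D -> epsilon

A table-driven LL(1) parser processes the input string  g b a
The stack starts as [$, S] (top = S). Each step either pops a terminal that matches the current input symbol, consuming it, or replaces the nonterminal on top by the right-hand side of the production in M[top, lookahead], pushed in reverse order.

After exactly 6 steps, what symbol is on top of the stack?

step 1: stack=$ S  input=g b a $  — expand S -> g Q D
step 2: stack=$ D Q g  input=g b a $  — match g
step 3: stack=$ D Q  input=b a $  — expand Q -> epsilon
step 4: stack=$ D  input=b a $  — expand D -> b G
step 5: stack=$ G b  input=b a $  — match b
step 6: stack=$ G  input=a $  — expand G -> a
Stack after step 6: $ a (top = a).

a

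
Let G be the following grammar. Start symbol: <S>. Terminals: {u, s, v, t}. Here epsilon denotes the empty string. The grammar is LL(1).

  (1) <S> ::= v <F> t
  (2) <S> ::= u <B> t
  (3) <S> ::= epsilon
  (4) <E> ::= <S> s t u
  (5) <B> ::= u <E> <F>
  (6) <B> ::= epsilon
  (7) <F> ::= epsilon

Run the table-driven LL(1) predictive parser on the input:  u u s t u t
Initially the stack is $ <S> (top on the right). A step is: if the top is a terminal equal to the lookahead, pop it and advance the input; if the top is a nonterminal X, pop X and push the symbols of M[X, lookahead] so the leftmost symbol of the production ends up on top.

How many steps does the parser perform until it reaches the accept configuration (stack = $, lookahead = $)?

11

      Stack              Input          Action
   1  $ <S>              u u s t u t $  expand <S> ::= u <B> t
   2  $ t <B> u          u u s t u t $  match u
   3  $ t <B>            u s t u t $    expand <B> ::= u <E> <F>
   4  $ t <F> <E> u      u s t u t $    match u
   5  $ t <F> <E>        s t u t $      expand <E> ::= <S> s t u
   6  $ t <F> u t s <S>  s t u t $      expand <S> ::= epsilon
   7  $ t <F> u t s      s t u t $      match s
   8  $ t <F> u t        t u t $        match t
   9  $ t <F> u          u t $          match u
  10  $ t <F>            t $            expand <F> ::= epsilon
  11  $ t                t $            match t
Accept reached after 11 steps.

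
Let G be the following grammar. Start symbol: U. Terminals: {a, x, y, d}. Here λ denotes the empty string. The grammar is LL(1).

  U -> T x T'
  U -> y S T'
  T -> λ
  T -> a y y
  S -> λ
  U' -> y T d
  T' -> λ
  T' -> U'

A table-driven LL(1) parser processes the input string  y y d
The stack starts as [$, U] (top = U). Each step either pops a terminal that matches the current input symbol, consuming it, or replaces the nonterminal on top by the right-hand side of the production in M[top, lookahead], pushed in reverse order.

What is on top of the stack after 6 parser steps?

T

step 1: stack=$ U  input=y y d $  — expand U -> y S T'
step 2: stack=$ T' S y  input=y y d $  — match y
step 3: stack=$ T' S  input=y d $  — expand S -> λ
step 4: stack=$ T'  input=y d $  — expand T' -> U'
step 5: stack=$ U'  input=y d $  — expand U' -> y T d
step 6: stack=$ d T y  input=y d $  — match y
Stack after step 6: $ d T (top = T).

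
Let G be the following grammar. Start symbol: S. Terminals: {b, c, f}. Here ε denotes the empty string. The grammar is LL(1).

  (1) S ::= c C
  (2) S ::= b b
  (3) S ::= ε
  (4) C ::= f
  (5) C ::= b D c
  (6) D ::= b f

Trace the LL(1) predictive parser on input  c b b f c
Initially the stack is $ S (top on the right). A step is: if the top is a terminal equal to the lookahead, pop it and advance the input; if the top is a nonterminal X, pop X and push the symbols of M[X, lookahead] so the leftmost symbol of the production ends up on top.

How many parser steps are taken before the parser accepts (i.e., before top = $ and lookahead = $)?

     Stack    Input        Action
  1  $ S      c b b f c $  expand S ::= c C
  2  $ C c    c b b f c $  match c
  3  $ C      b b f c $    expand C ::= b D c
  4  $ c D b  b b f c $    match b
  5  $ c D    b f c $      expand D ::= b f
  6  $ c f b  b f c $      match b
  7  $ c f    f c $        match f
  8  $ c      c $          match c
Accept reached after 8 steps.

8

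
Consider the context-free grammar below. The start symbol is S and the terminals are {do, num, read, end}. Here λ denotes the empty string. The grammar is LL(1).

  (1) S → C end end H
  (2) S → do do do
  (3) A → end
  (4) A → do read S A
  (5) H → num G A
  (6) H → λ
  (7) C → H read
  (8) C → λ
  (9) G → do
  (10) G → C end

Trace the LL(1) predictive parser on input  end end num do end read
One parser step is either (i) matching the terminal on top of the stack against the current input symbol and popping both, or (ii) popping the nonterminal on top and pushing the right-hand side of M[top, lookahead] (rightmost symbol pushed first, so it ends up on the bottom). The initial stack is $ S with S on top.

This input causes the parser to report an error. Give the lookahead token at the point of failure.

step 1: stack=$ S  input=end end num do end read $  — expand S → C end end H
step 2: stack=$ H end end C  input=end end num do end read $  — expand C → λ
step 3: stack=$ H end end  input=end end num do end read $  — match end
step 4: stack=$ H end  input=end num do end read $  — match end
step 5: stack=$ H  input=num do end read $  — expand H → num G A
step 6: stack=$ A G num  input=num do end read $  — match num
step 7: stack=$ A G  input=do end read $  — expand G → do
step 8: stack=$ A do  input=do end read $  — match do
step 9: stack=$ A  input=end read $  — expand A → end
step 10: stack=$ end  input=end read $  — match end
step 11: stack=$  input=read $  — error: stack empty but input remains

read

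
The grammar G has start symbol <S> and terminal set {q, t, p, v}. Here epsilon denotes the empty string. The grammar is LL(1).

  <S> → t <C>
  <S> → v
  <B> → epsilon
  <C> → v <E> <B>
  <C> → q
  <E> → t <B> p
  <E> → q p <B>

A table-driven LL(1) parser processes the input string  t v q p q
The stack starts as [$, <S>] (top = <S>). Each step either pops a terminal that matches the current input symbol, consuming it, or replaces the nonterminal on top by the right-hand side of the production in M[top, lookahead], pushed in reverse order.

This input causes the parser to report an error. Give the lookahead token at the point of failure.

     Stack          Input        Action
  1  $ <S>          t v q p q $  expand <S> → t <C>
  2  $ <C> t        t v q p q $  match t
  3  $ <C>          v q p q $    expand <C> → v <E> <B>
  4  $ <B> <E> v    v q p q $    match v
  5  $ <B> <E>      q p q $      expand <E> → q p <B>
  6  $ <B> <B> p q  q p q $      match q
  7  $ <B> <B> p    p q $        match p
  8  $ <B> <B>      q $          error: M[<B>, q] is empty

q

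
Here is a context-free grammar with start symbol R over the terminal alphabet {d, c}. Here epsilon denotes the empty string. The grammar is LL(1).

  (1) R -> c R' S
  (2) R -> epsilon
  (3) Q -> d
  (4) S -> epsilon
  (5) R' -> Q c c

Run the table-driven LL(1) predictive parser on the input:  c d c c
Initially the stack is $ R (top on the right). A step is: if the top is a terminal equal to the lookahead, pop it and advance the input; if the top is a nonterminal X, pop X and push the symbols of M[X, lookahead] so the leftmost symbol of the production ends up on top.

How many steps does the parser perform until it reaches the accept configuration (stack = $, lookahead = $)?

8

step 1: stack=$ R  input=c d c c $  — expand R -> c R' S
step 2: stack=$ S R' c  input=c d c c $  — match c
step 3: stack=$ S R'  input=d c c $  — expand R' -> Q c c
step 4: stack=$ S c c Q  input=d c c $  — expand Q -> d
step 5: stack=$ S c c d  input=d c c $  — match d
step 6: stack=$ S c c  input=c c $  — match c
step 7: stack=$ S c  input=c $  — match c
step 8: stack=$ S  input=$  — expand S -> epsilon
Accept reached after 8 steps.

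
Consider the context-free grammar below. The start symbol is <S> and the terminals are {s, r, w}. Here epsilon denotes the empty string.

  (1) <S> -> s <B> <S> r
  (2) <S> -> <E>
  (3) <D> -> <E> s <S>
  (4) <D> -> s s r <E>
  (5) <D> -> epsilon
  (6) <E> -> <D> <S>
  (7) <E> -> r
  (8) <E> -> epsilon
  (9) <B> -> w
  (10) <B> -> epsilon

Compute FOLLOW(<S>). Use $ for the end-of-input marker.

FIRST(<B>) = {epsilon, w}
FIRST(<S>) = {epsilon, r, s}  (via <E>)
FIRST(<D>) = {epsilon, r, s}  (via <E> s <S>)
FIRST(<E>) = {epsilon, r, s}  (via <D> <S>)
FOLLOW(<S>) includes $ since <S> is the start symbol.
FOLLOW(<B>): in <S>->s <B> <S> r, <B> is followed by <S> r with FIRST {r, s}. Thus FOLLOW(<B>) = {r, s}.
FOLLOW(<S>): in <S>->s <B> <S> r, <S> is followed by r with FIRST {r}; in <D>-><E> s <S>, the suffix after <S> is empty, so FOLLOW(<S>) ⊇ FOLLOW(<D>) = {$, r, s}; in <E>-><D> <S>, the suffix after <S> is empty, so FOLLOW(<S>) ⊇ FOLLOW(<E>) = {$, r, s}. Thus FOLLOW(<S>) = {$, r, s}.
FOLLOW(<D>): in <E>-><D> <S>, <D> is followed by <S> with FIRST {epsilon, r, s}; in <E>-><D> <S>, the suffix after <D> is nullable, so FOLLOW(<D>) ⊇ FOLLOW(<E>) = {$, r, s}. Thus FOLLOW(<D>) = {$, r, s}.
FOLLOW(<E>): in <S>-><E>, the suffix after <E> is empty, so FOLLOW(<E>) ⊇ FOLLOW(<S>) = {$, r, s}; in <D>-><E> s <S>, <E> is followed by s <S> with FIRST {s}; in <D>->s s r <E>, the suffix after <E> is empty, so FOLLOW(<E>) ⊇ FOLLOW(<D>) = {$, r, s}. Thus FOLLOW(<E>) = {$, r, s}.

{$, r, s}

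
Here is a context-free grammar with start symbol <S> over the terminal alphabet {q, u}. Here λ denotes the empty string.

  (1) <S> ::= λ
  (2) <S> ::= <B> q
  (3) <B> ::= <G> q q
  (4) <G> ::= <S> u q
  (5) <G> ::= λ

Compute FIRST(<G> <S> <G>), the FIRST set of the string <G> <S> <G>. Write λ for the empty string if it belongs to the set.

FIRST(<S>) = {λ, q, u}  (via <B> q)
FIRST(<G>) = {λ, q, u}  (via <S> u q)
FIRST(<B>) = {q, u}  (via <G> q q)
FIRST(<G> <S> <G>): take FIRST of each symbol in turn, carrying on past any symbol whose FIRST contains λ; result {λ, q, u}.

{λ, q, u}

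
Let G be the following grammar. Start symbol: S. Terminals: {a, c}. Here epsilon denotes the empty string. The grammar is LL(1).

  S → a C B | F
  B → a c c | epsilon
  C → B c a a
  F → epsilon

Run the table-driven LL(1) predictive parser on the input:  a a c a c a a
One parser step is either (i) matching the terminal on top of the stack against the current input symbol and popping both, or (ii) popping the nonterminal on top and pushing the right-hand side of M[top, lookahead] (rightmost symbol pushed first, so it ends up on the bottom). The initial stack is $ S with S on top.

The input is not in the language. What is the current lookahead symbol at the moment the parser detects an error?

a

step 1: stack=$ S  input=a a c a c a a $  — expand S → a C B
step 2: stack=$ B C a  input=a a c a c a a $  — match a
step 3: stack=$ B C  input=a c a c a a $  — expand C → B c a a
step 4: stack=$ B a a c B  input=a c a c a a $  — expand B → a c c
step 5: stack=$ B a a c c c a  input=a c a c a a $  — match a
step 6: stack=$ B a a c c c  input=c a c a a $  — match c
step 7: stack=$ B a a c c  input=a c a a $  — error: top is terminal c but lookahead is a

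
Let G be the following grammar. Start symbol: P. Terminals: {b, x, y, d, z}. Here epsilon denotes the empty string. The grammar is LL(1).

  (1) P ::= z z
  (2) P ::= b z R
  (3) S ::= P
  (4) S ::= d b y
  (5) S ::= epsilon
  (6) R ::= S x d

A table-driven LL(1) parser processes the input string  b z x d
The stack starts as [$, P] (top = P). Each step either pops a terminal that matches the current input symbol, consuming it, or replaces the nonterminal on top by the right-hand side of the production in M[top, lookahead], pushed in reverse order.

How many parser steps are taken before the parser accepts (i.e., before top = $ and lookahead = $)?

7

     Stack    Input      Action
  1  $ P      b z x d $  expand P ::= b z R
  2  $ R z b  b z x d $  match b
  3  $ R z    z x d $    match z
  4  $ R      x d $      expand R ::= S x d
  5  $ d x S  x d $      expand S ::= epsilon
  6  $ d x    x d $      match x
  7  $ d      d $        match d
Accept reached after 7 steps.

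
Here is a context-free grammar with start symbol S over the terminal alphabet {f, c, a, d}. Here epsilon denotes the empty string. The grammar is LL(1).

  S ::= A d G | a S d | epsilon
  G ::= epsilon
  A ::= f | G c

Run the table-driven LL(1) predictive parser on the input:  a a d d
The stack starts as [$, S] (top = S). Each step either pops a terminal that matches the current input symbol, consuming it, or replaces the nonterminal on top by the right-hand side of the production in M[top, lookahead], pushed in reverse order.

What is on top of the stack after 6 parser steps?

step 1: stack=$ S  input=a a d d $  — expand S ::= a S d
step 2: stack=$ d S a  input=a a d d $  — match a
step 3: stack=$ d S  input=a d d $  — expand S ::= a S d
step 4: stack=$ d d S a  input=a d d $  — match a
step 5: stack=$ d d S  input=d d $  — expand S ::= epsilon
step 6: stack=$ d d  input=d d $  — match d
Stack after step 6: $ d (top = d).

d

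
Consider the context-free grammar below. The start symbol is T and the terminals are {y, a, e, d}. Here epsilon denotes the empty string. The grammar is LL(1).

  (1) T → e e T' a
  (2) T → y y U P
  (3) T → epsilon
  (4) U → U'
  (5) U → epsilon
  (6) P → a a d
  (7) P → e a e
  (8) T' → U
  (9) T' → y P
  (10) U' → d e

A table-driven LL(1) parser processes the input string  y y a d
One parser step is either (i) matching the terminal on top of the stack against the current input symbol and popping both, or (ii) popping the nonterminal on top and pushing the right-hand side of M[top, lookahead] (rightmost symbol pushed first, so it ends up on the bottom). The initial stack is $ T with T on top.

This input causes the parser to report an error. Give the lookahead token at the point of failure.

d

step 1: stack=$ T  input=y y a d $  — expand T → y y U P
step 2: stack=$ P U y y  input=y y a d $  — match y
step 3: stack=$ P U y  input=y a d $  — match y
step 4: stack=$ P U  input=a d $  — expand U → epsilon
step 5: stack=$ P  input=a d $  — expand P → a a d
step 6: stack=$ d a a  input=a d $  — match a
step 7: stack=$ d a  input=d $  — error: top is terminal a but lookahead is d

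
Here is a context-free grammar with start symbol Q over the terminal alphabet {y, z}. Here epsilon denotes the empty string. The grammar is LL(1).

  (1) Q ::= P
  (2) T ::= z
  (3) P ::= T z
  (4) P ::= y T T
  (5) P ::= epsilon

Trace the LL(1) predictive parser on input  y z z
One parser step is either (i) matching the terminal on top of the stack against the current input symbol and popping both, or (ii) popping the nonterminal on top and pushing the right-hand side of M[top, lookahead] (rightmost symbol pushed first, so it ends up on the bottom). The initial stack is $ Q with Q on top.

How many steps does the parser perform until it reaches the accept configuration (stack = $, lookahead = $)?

7

     Stack    Input    Action
  1  $ Q      y z z $  expand Q ::= P
  2  $ P      y z z $  expand P ::= y T T
  3  $ T T y  y z z $  match y
  4  $ T T    z z $    expand T ::= z
  5  $ T z    z z $    match z
  6  $ T      z $      expand T ::= z
  7  $ z      z $      match z
Accept reached after 7 steps.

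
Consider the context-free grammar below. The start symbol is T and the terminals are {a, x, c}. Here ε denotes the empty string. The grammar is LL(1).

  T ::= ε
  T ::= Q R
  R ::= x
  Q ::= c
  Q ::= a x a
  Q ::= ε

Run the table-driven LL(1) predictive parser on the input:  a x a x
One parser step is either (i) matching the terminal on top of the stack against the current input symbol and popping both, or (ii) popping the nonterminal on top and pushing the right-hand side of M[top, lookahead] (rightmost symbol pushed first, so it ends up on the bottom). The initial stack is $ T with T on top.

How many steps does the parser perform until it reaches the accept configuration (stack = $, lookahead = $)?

7

step 1: stack=$ T  input=a x a x $  — expand T ::= Q R
step 2: stack=$ R Q  input=a x a x $  — expand Q ::= a x a
step 3: stack=$ R a x a  input=a x a x $  — match a
step 4: stack=$ R a x  input=x a x $  — match x
step 5: stack=$ R a  input=a x $  — match a
step 6: stack=$ R  input=x $  — expand R ::= x
step 7: stack=$ x  input=x $  — match x
Accept reached after 7 steps.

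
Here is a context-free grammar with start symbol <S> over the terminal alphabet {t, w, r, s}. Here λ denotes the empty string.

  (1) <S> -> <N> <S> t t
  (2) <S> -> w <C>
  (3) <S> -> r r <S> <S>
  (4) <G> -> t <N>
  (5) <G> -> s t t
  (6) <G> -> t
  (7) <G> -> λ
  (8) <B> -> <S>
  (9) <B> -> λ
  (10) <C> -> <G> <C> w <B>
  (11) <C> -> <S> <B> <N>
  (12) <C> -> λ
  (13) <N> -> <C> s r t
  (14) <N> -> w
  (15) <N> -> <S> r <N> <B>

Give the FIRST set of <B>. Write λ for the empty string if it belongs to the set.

{λ, r, s, t, w}

FIRST(<G>) = {λ, s, t}
FIRST(<S>) = {r, s, t, w}  (via <N> <S> t t)
FIRST(<B>) = {λ, r, s, t, w}  (via <S>)
FIRST(<C>) = {λ, r, s, t, w}  (via <G> <C> w <B>, <S> <B> <N>)
FIRST(<N>) = {r, s, t, w}  (via <C> s r t, <S> r <N> <B>)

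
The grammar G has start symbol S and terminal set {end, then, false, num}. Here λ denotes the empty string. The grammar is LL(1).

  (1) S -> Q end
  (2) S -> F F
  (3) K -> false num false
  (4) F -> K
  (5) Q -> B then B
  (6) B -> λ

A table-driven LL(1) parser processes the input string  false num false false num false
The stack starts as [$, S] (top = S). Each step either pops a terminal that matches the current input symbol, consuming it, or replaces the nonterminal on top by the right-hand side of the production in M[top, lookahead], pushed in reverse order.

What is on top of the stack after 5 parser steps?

false

step 1: stack=$ S  input=false num false false num false $  — expand S -> F F
step 2: stack=$ F F  input=false num false false num false $  — expand F -> K
step 3: stack=$ F K  input=false num false false num false $  — expand K -> false num false
step 4: stack=$ F false num false  input=false num false false num false $  — match false
step 5: stack=$ F false num  input=num false false num false $  — match num
Stack after step 5: $ F false (top = false).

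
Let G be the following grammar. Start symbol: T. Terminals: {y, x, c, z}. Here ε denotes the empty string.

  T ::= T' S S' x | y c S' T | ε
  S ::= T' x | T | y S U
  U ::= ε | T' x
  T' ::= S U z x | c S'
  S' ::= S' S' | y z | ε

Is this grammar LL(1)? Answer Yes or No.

No

FIRST(T) = {ε, c, y, z}
FIRST(S) = {ε, c, y, z}
FIRST(U) = {ε, c, y, z}
FIRST(T') = {c, y, z}
FIRST(S') = {ε, y}
FOLLOW(T) = {$, c, x, y, z}
FOLLOW(S) = {c, x, y, z}
FOLLOW(U) = {c, x, y, z}
FOLLOW(T') = {c, x, y, z}
FOLLOW(S') = {$, c, x, y, z}
Cell M[S, c] receives both S ::= T' x and S ::= T — the grammar is not LL(1).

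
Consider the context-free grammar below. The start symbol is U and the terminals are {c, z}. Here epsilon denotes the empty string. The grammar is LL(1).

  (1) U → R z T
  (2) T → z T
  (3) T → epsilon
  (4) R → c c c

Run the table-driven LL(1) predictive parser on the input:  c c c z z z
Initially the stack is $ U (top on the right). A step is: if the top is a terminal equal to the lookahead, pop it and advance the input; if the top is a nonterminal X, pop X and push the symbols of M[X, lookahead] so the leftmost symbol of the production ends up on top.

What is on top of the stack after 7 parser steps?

z

step 1: stack=$ U  input=c c c z z z $  — expand U → R z T
step 2: stack=$ T z R  input=c c c z z z $  — expand R → c c c
step 3: stack=$ T z c c c  input=c c c z z z $  — match c
step 4: stack=$ T z c c  input=c c z z z $  — match c
step 5: stack=$ T z c  input=c z z z $  — match c
step 6: stack=$ T z  input=z z z $  — match z
step 7: stack=$ T  input=z z $  — expand T → z T
Stack after step 7: $ T z (top = z).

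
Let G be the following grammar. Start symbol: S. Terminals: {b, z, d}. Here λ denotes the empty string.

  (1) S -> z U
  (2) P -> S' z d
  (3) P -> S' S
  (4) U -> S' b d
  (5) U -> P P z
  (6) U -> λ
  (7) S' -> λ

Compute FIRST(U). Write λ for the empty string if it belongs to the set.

{λ, b, z}

FIRST(S) = {z}
FIRST(S') = {λ}
FIRST(P) = {z}  (via S' z d, S' S)
FIRST(U) = {λ, b, z}  (via S' b d, P P z)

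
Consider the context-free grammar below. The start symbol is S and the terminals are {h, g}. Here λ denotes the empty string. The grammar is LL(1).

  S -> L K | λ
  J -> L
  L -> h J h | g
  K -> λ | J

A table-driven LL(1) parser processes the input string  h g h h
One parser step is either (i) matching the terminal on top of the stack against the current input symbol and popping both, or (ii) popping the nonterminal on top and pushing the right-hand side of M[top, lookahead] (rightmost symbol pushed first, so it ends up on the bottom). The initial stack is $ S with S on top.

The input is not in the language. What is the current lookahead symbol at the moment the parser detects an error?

      Stack      Input      Action
   1  $ S        h g h h $  expand S -> L K
   2  $ K L      h g h h $  expand L -> h J h
   3  $ K h J h  h g h h $  match h
   4  $ K h J    g h h $    expand J -> L
   5  $ K h L    g h h $    expand L -> g
   6  $ K h g    g h h $    match g
   7  $ K h      h h $      match h
   8  $ K        h $        expand K -> J
   9  $ J        h $        expand J -> L
  10  $ L        h $        expand L -> h J h
  11  $ h J h    h $        match h
  12  $ h J      $          error: M[J, $] is empty

$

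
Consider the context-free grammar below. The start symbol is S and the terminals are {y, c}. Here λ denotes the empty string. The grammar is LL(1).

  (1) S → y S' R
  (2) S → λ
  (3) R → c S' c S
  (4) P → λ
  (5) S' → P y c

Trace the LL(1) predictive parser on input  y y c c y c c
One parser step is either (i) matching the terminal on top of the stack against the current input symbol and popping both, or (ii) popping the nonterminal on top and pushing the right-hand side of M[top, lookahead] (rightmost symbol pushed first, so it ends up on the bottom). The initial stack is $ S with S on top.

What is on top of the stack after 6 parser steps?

R

step 1: stack=$ S  input=y y c c y c c $  — expand S → y S' R
step 2: stack=$ R S' y  input=y y c c y c c $  — match y
step 3: stack=$ R S'  input=y c c y c c $  — expand S' → P y c
step 4: stack=$ R c y P  input=y c c y c c $  — expand P → λ
step 5: stack=$ R c y  input=y c c y c c $  — match y
step 6: stack=$ R c  input=c c y c c $  — match c
Stack after step 6: $ R (top = R).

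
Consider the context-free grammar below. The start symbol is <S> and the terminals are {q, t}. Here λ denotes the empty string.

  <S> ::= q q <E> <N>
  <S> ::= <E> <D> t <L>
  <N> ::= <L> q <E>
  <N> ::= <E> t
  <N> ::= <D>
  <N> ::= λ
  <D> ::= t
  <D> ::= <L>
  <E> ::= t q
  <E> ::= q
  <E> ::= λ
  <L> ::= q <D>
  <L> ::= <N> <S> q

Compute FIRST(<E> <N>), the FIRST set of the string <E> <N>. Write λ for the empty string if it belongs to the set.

FIRST(<E>) = {λ, q, t}
FIRST(<S>) = {q, t}  (via <E> <D> t <L>)
FIRST(<N>) = {λ, q, t}  (via <L> q <E>, <E> t, <D>)
FIRST(<L>) = {q, t}  (via <N> <S> q)
FIRST(<D>) = {q, t}  (via <L>)
FIRST(<E> <N>): take FIRST of each symbol in turn, carrying on past any symbol whose FIRST contains λ; result {λ, q, t}.

{λ, q, t}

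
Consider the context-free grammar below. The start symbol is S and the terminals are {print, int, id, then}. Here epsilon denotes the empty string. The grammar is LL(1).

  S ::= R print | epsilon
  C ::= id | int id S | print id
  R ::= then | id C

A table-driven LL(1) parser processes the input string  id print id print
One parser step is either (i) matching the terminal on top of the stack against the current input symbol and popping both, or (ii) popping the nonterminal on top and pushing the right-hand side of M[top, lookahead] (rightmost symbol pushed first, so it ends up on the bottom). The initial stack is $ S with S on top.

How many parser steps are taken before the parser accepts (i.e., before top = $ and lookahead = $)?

7

     Stack             Input                Action
  1  $ S               id print id print $  expand S ::= R print
  2  $ print R         id print id print $  expand R ::= id C
  3  $ print C id      id print id print $  match id
  4  $ print C         print id print $     expand C ::= print id
  5  $ print id print  print id print $     match print
  6  $ print id        id print $           match id
  7  $ print           print $              match print
Accept reached after 7 steps.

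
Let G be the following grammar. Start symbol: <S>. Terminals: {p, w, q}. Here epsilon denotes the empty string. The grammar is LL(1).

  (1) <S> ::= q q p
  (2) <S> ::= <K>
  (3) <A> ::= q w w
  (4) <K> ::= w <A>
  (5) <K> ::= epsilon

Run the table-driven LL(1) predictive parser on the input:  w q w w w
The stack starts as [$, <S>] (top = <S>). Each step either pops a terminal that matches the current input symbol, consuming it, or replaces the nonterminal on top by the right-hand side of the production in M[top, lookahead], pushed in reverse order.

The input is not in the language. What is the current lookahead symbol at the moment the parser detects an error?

w

     Stack    Input        Action
  1  $ <S>    w q w w w $  expand <S> ::= <K>
  2  $ <K>    w q w w w $  expand <K> ::= w <A>
  3  $ <A> w  w q w w w $  match w
  4  $ <A>    q w w w $    expand <A> ::= q w w
  5  $ w w q  q w w w $    match q
  6  $ w w    w w w $      match w
  7  $ w      w w $        match w
  8  $        w $          error: stack empty but input remains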